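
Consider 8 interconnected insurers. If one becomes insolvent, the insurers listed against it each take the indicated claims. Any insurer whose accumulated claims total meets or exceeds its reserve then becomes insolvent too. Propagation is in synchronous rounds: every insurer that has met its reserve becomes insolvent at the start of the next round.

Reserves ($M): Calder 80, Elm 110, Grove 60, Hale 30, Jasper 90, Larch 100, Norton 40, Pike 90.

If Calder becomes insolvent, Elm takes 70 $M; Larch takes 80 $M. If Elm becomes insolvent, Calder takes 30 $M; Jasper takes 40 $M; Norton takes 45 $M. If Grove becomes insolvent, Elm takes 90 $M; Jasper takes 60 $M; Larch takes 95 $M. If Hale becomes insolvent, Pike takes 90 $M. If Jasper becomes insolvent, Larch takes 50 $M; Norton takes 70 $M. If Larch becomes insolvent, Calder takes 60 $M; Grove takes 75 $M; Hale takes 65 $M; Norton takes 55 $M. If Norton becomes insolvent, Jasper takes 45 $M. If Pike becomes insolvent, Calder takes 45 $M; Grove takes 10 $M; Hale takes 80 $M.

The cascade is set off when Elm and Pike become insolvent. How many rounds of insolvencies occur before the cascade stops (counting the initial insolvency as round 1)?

Round 1 — Elm, Pike become insolvent (initial).
  Calder: +30+45 → 75 < 80
  Grove: +10 → 10 < 60
  Hale: +80 → 80 ≥ 30
  Jasper: +40 → 40 < 90
  Norton: +45 → 45 ≥ 40
Round 2 — Hale, Norton become insolvent.
  Jasper: +45 → 85 < 90
No further insolvencies.

2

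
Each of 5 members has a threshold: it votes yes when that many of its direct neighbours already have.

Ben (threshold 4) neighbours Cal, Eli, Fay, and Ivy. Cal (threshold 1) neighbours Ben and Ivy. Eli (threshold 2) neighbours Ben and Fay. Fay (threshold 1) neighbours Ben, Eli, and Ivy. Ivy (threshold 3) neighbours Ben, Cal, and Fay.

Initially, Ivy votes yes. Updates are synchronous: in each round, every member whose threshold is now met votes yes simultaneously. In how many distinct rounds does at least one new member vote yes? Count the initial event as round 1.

Round 1 — Ivy votes yes (initial).
Round 2 — checking thresholds:
  Ben: 1 of 4 neighbours < 4, below threshold.
  Cal: 1 of 2 neighbours ≥ 1, votes yes.
  Fay: 1 of 3 neighbours ≥ 1, votes yes.
Round 3 — no new yes votes; cascade stops.

2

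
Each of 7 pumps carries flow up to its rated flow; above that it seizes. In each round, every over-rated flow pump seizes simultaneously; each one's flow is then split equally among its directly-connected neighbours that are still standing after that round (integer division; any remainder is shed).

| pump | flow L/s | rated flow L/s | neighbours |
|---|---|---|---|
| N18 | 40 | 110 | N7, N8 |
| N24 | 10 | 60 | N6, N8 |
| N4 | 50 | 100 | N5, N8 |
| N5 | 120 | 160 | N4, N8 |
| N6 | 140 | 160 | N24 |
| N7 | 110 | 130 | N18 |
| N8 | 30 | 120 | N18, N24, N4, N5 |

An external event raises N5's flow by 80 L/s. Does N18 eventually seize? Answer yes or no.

no

Round 1 — N5 at 200 > 160. N5 seizes.
  N5 sheds 200 L/s to N4, N8: 100 each.
    N4: 50+100 = 150 > 100
    N8: 30+100 = 130 > 120
Round 2 — N4, N8 seize.
  N4 sheds 150 L/s: no online neighbours, lost.
  N8 sheds 130 L/s to N18, N24: 65 each.
    N18: 40+65 = 105 ≤ 110
    N24: 10+65 = 75 > 60
Round 3 — N24 seizes.
  N24 sheds 75 L/s to N6: 75 each.
    N6: 140+75 = 215 > 160
Round 4 — N6 seizes.
  N6 sheds 215 L/s: no online neighbours, lost.
No further seizures.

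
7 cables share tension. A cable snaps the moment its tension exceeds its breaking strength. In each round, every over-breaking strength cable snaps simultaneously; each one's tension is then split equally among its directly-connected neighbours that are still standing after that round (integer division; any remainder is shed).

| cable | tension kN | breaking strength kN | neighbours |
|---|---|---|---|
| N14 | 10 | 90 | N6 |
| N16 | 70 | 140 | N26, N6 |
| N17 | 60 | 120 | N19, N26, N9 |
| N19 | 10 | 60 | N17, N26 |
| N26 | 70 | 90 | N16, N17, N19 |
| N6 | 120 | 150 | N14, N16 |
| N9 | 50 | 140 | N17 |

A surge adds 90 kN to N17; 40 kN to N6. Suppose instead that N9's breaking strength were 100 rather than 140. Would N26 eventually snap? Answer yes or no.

yes

With N9's breaking strength at 100:
Round 1 — N17 at 150 > 120; N6 at 160 > 150. N17, N6 snap.
  N17 sheds 150 kN to N19, N26, N9: 50 each.
    N19: 10+50 = 60 ≤ 60
    N26: 70+50 = 120 > 90
    N9: 50+50 = 100 ≤ 100
  N6 sheds 160 kN to N14, N16: 80 each.
    N14: 10+80 = 90 ≤ 90
    N16: 70+80 = 150 > 140
Round 2 — N16, N26 snap.
  N16 sheds 150 kN: no online neighbours, lost.
  N26 sheds 120 kN to N19: 120 each.
    N19: 60+120 = 180 > 60
Round 3 — N19 snaps.
  N19 sheds 180 kN: no online neighbours, lost.
No further breaks.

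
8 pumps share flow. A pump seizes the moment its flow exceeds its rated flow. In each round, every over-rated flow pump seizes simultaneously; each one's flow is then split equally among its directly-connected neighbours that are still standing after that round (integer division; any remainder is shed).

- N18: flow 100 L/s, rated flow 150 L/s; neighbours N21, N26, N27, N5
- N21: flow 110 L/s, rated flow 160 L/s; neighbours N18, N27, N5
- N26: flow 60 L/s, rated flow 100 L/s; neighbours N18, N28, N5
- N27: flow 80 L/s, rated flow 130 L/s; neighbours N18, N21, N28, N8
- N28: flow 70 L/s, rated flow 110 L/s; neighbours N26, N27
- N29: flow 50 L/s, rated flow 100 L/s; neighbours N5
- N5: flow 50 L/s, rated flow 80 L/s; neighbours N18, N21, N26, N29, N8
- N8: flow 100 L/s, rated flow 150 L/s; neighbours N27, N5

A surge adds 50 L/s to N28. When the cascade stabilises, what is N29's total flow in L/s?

86

Round 1 — N28 at 120 > 110. N28 seizes.
  N28 sheds 120 L/s to N26, N27: 60 each.
    N26: 60+60 = 120 > 100
    N27: 80+60 = 140 > 130
Round 2 — N26, N27 seize.
  N26 sheds 120 L/s to N18, N5: 60 each.
    N18: 100+60 = 160 > 150
    N5: 50+60 = 110 > 80
  N27 sheds 140 L/s to N18, N21, N8: 46 each (2 lost).
    N18: 160+46 = 206 > 150
    N21: 110+46 = 156 ≤ 160
    N8: 100+46 = 146 ≤ 150
Round 3 — N18, N5 seize.
  N18 sheds 206 L/s to N21: 206 each.
    N21: 156+206 = 362 > 160
  N5 sheds 110 L/s to N21, N29, N8: 36 each (2 lost).
    N21: 362+36 = 398 > 160
    N29: 50+36 = 86 ≤ 100
    N8: 146+36 = 182 > 150
Round 4 — N21, N8 seize.
  N21 sheds 398 L/s: no online neighbours, lost.
  N8 sheds 182 L/s: no online neighbours, lost.
No further seizures.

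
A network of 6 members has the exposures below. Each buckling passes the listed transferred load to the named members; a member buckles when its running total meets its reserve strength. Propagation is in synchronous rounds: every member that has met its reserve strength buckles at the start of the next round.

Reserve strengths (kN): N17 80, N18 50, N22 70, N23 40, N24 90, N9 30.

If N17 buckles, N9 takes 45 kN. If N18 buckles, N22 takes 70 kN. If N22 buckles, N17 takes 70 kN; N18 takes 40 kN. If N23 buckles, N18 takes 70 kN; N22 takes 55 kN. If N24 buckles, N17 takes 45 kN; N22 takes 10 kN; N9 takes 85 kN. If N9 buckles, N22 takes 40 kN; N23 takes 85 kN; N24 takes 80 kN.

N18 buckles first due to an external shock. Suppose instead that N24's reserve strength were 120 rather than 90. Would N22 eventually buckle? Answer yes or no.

With N24's reserve strength at 120:
Round 1 — N18 buckles (initial).
  N22: +70 → 70 ≥ 70
Round 2 — N22 buckles.
  N17: +70 → 70 < 80
No further bucklings.

yes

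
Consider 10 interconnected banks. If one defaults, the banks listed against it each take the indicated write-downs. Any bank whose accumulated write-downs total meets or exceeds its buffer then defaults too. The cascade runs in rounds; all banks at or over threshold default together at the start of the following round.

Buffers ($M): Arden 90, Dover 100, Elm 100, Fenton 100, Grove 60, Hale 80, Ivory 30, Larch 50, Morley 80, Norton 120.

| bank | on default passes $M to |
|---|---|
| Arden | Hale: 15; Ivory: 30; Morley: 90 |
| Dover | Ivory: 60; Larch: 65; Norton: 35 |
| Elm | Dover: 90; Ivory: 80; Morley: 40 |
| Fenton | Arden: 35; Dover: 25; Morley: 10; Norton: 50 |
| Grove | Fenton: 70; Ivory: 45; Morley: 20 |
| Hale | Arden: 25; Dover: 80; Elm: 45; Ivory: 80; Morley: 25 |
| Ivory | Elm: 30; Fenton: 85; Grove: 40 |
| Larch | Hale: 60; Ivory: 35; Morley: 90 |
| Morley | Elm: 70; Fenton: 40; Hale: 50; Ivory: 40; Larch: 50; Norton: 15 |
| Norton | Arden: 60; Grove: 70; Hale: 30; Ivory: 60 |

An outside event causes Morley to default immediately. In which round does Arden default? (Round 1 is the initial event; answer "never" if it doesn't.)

never

Round 1 — Morley defaults (initial).
  Elm: +70 → 70 < 100
  Fenton: +40 → 40 < 100
  Hale: +50 → 50 < 80
  Ivory: +40 → 40 ≥ 30
  Larch: +50 → 50 ≥ 50
  Norton: +15 → 15 < 120
Round 2 — Ivory, Larch default.
  Elm: +30 → 100 ≥ 100
  Fenton: +85 → 125 ≥ 100
  Grove: +40 → 40 < 60
  Hale: +60 → 110 ≥ 80
Round 3 — Elm, Fenton, Hale default.
  Arden: +35+25 → 60 < 90
  Dover: +90+25+80 → 195 ≥ 100
  Norton: +50 → 65 < 120
Round 4 — Dover defaults.
  Norton: +35 → 100 < 120
No further defaults.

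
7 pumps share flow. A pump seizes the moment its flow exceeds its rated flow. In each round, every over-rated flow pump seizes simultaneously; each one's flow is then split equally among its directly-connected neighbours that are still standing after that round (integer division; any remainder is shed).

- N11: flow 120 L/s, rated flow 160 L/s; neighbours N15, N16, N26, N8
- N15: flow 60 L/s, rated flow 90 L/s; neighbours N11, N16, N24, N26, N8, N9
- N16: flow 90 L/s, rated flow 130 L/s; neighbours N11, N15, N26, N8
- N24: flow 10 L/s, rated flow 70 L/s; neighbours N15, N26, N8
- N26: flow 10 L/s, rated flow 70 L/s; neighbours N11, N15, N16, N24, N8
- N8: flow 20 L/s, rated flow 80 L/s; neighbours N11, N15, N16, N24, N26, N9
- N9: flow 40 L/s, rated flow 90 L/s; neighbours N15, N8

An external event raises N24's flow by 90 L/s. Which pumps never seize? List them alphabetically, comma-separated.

Round 1 — N24 at 100 > 70. N24 seizes.
  N24 sheds 100 L/s to N15, N26, N8: 33 each (1 lost).
    N15: 60+33 = 93 > 90
    N26: 10+33 = 43 ≤ 70
    N8: 20+33 = 53 ≤ 80
Round 2 — N15 seizes.
  N15 sheds 93 L/s to N11, N16, N26, N8, N9: 18 each (3 lost).
    N11: 120+18 = 138 ≤ 160
    N16: 90+18 = 108 ≤ 130
    N26: 43+18 = 61 ≤ 70
    N8: 53+18 = 71 ≤ 80
    N9: 40+18 = 58 ≤ 90
No further seizures.

N11, N16, N26, N8, N9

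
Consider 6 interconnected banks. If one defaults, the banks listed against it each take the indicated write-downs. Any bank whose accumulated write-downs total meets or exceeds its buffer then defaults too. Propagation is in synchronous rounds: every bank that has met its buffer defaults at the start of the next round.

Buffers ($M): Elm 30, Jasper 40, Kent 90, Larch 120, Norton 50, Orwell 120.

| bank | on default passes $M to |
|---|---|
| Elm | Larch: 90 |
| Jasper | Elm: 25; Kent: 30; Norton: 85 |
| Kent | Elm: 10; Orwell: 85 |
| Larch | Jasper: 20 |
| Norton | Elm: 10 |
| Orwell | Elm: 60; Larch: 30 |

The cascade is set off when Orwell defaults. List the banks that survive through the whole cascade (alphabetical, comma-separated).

Round 1 — Orwell defaults (initial).
  Elm: +60 → 60 ≥ 30
  Larch: +30 → 30 < 120
Round 2 — Elm defaults.
  Larch: +90 → 120 ≥ 120
Round 3 — Larch defaults.
  Jasper: +20 → 20 < 40
No further defaults.

Jasper, Kent, Norton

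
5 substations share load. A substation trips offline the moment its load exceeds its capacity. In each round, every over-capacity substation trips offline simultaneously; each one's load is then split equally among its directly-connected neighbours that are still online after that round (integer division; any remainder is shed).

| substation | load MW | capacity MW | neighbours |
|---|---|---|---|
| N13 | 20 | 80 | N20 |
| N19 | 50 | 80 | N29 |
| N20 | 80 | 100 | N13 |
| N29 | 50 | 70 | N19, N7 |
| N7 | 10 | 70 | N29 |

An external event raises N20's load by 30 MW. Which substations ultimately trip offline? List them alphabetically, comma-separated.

Round 1 — N20 at 110 > 100. N20 trips offline.
  N20 sheds 110 MW to N13: 110 each.
    N13: 20+110 = 130 > 80
Round 2 — N13 trips offline.
  N13 sheds 130 MW: no online neighbours, lost.
No further trips.

N13, N20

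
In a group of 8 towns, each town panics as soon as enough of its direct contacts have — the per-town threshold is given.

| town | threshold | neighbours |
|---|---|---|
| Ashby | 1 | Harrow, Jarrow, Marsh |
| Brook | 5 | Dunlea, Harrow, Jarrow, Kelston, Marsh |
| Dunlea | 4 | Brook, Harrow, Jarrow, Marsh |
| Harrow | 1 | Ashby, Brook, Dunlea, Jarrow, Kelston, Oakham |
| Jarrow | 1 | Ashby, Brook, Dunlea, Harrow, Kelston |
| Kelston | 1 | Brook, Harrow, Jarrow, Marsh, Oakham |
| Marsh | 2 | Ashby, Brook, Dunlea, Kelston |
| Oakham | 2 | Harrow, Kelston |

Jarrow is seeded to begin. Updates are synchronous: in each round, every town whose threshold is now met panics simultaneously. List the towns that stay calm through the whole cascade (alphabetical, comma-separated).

Brook, Dunlea

Round 1 — Jarrow panics (initial).
Round 2 — checking thresholds:
  Ashby: 1 of 3 neighbours ≥ 1, panics.
  Brook: 1 of 5 neighbours < 5, not yet.
  Dunlea: 1 of 4 neighbours < 4, not yet.
  Harrow: 1 of 6 neighbours ≥ 1, panics.
  Kelston: 1 of 5 neighbours ≥ 1, panics.
Round 3 — checking thresholds:
  Brook: 3 of 5 neighbours < 5, not yet.
  Dunlea: 2 of 4 neighbours < 4, not yet.
  Marsh: 2 of 4 neighbours ≥ 2, panics.
  Oakham: 2 of 2 neighbours ≥ 2, panics.
Round 4 — no new panics; cascade stops.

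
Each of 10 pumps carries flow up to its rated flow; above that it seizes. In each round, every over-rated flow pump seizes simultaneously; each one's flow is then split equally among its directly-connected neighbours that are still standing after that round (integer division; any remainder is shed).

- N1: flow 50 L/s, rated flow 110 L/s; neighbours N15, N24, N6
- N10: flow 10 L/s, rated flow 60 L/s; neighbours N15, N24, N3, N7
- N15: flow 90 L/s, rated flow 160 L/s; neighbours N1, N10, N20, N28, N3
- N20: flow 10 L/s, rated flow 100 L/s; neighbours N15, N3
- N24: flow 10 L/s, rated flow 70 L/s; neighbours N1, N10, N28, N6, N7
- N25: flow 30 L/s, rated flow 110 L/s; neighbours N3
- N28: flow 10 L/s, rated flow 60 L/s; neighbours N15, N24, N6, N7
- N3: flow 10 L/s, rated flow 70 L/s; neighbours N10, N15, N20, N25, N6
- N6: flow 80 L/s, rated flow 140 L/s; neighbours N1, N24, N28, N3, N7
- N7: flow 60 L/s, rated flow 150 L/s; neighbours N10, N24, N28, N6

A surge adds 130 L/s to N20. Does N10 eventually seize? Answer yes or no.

yes

Round 1 — N20 at 140 > 100. N20 seizes.
  N20 sheds 140 L/s to N15, N3: 70 each.
    N15: 90+70 = 160 ≤ 160
    N3: 10+70 = 80 > 70
Round 2 — N3 seizes.
  N3 sheds 80 L/s to N10, N15, N25, N6: 20 each.
    N10: 10+20 = 30 ≤ 60
    N15: 160+20 = 180 > 160
    N25: 30+20 = 50 ≤ 110
    N6: 80+20 = 100 ≤ 140
Round 3 — N15 seizes.
  N15 sheds 180 L/s to N1, N10, N28: 60 each.
    N1: 50+60 = 110 ≤ 110
    N10: 30+60 = 90 > 60
    N28: 10+60 = 70 > 60
Round 4 — N10, N28 seize.
  N10 sheds 90 L/s to N24, N7: 45 each.
    N24: 10+45 = 55 ≤ 70
    N7: 60+45 = 105 ≤ 150
  N28 sheds 70 L/s to N24, N6, N7: 23 each (1 lost).
    N24: 55+23 = 78 > 70
    N6: 100+23 = 123 ≤ 140
    N7: 105+23 = 128 ≤ 150
Round 5 — N24 seizes.
  N24 sheds 78 L/s to N1, N6, N7: 26 each.
    N1: 110+26 = 136 > 110
    N6: 123+26 = 149 > 140
    N7: 128+26 = 154 > 150
Round 6 — N1, N6, N7 seize.
  N1 sheds 136 L/s: no online neighbours, lost.
  N6 sheds 149 L/s: no online neighbours, lost.
  N7 sheds 154 L/s: no online neighbours, lost.
No further seizures.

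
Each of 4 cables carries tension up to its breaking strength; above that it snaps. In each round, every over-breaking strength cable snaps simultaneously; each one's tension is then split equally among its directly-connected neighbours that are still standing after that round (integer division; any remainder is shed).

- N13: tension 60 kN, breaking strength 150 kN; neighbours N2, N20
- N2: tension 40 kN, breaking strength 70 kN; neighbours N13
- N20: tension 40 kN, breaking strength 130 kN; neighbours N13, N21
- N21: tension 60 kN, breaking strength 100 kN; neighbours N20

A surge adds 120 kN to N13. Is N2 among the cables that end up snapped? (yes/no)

yes

Round 1 — N13 at 180 > 150. N13 snaps.
  N13 sheds 180 kN to N2, N20: 90 each.
    N2: 40+90 = 130 > 70
    N20: 40+90 = 130 ≤ 130
Round 2 — N2 snaps.
  N2 sheds 130 kN: no online neighbours, lost.
No further breaks.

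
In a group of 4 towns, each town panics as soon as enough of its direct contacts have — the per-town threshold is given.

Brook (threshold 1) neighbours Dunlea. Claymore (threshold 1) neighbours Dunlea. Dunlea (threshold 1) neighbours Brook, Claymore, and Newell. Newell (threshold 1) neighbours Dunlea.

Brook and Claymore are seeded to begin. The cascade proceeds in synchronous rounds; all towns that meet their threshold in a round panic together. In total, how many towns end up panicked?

Round 1 — Brook, Claymore panic (initial).
Round 2 — checking thresholds:
  Dunlea: 2 of 3 neighbours ≥ 1, panics.
Round 3 — checking thresholds:
  Newell: 1 of 1 neighbours ≥ 1, panics.
Round 4 — no new panics; cascade stops.

4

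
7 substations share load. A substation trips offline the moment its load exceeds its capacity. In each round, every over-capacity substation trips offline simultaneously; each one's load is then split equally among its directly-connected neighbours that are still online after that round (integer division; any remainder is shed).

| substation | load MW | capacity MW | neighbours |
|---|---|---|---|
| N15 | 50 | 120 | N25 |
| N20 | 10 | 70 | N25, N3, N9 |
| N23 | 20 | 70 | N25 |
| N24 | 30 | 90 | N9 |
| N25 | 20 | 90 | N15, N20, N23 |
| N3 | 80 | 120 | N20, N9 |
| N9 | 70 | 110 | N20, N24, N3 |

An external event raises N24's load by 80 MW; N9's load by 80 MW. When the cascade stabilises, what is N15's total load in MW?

Round 1 — N24 at 110 > 90; N9 at 150 > 110. N24, N9 trip offline.
  N24 sheds 110 MW: no online neighbours, lost.
  N9 sheds 150 MW to N20, N3: 75 each.
    N20: 10+75 = 85 > 70
    N3: 80+75 = 155 > 120
Round 2 — N20, N3 trip offline.
  N20 sheds 85 MW to N25: 85 each.
    N25: 20+85 = 105 > 90
  N3 sheds 155 MW: no online neighbours, lost.
Round 3 — N25 trips offline.
  N25 sheds 105 MW to N15, N23: 52 each (1 lost).
    N15: 50+52 = 102 ≤ 120
    N23: 20+52 = 72 > 70
Round 4 — N23 trips offline.
  N23 sheds 72 MW: no online neighbours, lost.
No further trips.

102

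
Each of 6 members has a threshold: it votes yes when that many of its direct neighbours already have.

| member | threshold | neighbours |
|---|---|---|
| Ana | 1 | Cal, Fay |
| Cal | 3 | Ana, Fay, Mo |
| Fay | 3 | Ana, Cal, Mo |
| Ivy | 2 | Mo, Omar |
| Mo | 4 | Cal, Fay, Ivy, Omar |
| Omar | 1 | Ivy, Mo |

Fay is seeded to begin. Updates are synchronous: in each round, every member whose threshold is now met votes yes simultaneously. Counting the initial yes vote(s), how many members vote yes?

2

Round 1 — Fay votes yes (initial).
Round 2 — checking thresholds:
  Ana: 1 of 2 neighbours ≥ 1, votes yes.
  Cal: 1 of 3 neighbours < 3, not yet.
  Mo: 1 of 4 neighbours < 4, not yet.
Round 3 — no new yes votes; cascade stops.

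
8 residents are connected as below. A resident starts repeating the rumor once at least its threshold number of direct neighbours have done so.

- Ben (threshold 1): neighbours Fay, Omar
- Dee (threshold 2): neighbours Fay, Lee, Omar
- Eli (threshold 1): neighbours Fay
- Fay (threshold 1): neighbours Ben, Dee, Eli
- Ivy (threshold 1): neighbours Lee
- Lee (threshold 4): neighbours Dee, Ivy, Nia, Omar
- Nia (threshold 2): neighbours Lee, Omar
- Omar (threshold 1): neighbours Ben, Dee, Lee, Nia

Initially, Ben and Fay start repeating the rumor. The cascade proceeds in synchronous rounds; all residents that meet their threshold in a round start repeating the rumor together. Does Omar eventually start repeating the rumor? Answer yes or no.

yes

Round 1 — Ben, Fay start repeating the rumor (initial).
Round 2 — checking thresholds:
  Dee: 1 of 3 neighbours < 2, holds.
  Eli: 1 of 1 neighbours ≥ 1, starts repeating the rumor.
  Omar: 1 of 4 neighbours ≥ 1, starts repeating the rumor.
Round 3 — checking thresholds:
  Dee: 2 of 3 neighbours ≥ 2, starts repeating the rumor.
  Lee: 1 of 4 neighbours < 4, holds.
  Nia: 1 of 2 neighbours < 2, holds.
Round 4 — no new spreads; cascade stops.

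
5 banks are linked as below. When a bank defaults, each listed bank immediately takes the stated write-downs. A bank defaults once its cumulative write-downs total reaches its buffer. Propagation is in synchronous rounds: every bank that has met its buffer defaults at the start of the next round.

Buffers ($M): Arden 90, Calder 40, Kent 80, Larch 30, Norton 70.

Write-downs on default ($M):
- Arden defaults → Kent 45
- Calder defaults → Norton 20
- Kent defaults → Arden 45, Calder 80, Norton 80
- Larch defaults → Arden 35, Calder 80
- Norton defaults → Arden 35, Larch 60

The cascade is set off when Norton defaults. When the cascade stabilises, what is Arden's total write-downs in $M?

Round 1 — Norton defaults (initial).
  Arden: +35 → 35 < 90
  Larch: +60 → 60 ≥ 30
Round 2 — Larch defaults.
  Arden: +35 → 70 < 90
  Calder: +80 → 80 ≥ 40
Round 3 — Calder defaults.
No further defaults.

70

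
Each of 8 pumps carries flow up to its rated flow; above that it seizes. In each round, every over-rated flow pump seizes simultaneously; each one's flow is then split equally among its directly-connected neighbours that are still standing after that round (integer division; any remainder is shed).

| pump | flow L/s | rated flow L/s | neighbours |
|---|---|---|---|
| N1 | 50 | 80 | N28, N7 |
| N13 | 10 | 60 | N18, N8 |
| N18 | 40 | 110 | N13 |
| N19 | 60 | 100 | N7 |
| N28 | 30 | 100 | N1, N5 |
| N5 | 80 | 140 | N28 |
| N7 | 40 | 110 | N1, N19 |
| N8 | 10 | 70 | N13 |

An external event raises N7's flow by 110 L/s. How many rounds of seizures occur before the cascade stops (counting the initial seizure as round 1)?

Round 1 — N7 at 150 > 110. N7 seizes.
  N7 sheds 150 L/s to N1, N19: 75 each.
    N1: 50+75 = 125 > 80
    N19: 60+75 = 135 > 100
Round 2 — N1, N19 seize.
  N1 sheds 125 L/s to N28: 125 each.
    N28: 30+125 = 155 > 100
  N19 sheds 135 L/s: no online neighbours, lost.
Round 3 — N28 seizes.
  N28 sheds 155 L/s to N5: 155 each.
    N5: 80+155 = 235 > 140
Round 4 — N5 seizes.
  N5 sheds 235 L/s: no online neighbours, lost.
No further seizures.

4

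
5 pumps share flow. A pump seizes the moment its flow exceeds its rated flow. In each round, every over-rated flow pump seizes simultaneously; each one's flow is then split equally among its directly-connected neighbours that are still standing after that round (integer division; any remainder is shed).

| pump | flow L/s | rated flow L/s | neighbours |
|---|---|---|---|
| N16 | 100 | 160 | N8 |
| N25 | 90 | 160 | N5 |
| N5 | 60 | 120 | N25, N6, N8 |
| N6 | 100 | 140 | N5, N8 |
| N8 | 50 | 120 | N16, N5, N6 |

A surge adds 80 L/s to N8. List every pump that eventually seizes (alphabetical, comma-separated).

N25, N5, N6, N8

Round 1 — N8 at 130 > 120. N8 seizes.
  N8 sheds 130 L/s to N16, N5, N6: 43 each (1 lost).
    N16: 100+43 = 143 ≤ 160
    N5: 60+43 = 103 ≤ 120
    N6: 100+43 = 143 > 140
Round 2 — N6 seizes.
  N6 sheds 143 L/s to N5: 143 each.
    N5: 103+143 = 246 > 120
Round 3 — N5 seizes.
  N5 sheds 246 L/s to N25: 246 each.
    N25: 90+246 = 336 > 160
Round 4 — N25 seizes.
  N25 sheds 336 L/s: no online neighbours, lost.
No further seizures.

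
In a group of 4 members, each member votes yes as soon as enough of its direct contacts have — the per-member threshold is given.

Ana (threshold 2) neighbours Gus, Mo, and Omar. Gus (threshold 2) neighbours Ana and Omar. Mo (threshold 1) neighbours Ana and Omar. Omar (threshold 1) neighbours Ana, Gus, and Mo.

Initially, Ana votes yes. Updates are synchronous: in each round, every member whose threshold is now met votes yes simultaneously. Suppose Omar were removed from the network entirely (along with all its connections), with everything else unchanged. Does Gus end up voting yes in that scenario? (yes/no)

With Omar removed:
Round 1 — Ana votes yes (initial).
Round 2 — checking thresholds:
  Gus: 1 of 1 neighbours < 2, not yet.
  Mo: 1 of 1 neighbours ≥ 1, votes yes.
Round 3 — no new yes votes; cascade stops.

no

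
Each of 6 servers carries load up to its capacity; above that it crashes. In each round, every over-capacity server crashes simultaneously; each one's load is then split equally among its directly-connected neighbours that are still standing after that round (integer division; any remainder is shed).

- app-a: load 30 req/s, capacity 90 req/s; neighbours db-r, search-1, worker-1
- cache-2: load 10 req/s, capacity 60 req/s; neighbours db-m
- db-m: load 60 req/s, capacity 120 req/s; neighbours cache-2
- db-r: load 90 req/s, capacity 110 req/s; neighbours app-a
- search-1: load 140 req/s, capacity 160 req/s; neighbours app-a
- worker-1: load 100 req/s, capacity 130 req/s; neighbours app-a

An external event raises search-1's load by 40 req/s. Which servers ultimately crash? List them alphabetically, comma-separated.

app-a, db-r, search-1, worker-1

Round 1 — search-1 at 180 > 160. search-1 crashes.
  search-1 sheds 180 req/s to app-a: 180 each.
    app-a: 30+180 = 210 > 90
Round 2 — app-a crashes.
  app-a sheds 210 req/s to db-r, worker-1: 105 each.
    db-r: 90+105 = 195 > 110
    worker-1: 100+105 = 205 > 130
Round 3 — db-r, worker-1 crash.
  db-r sheds 195 req/s: no online neighbours, lost.
  worker-1 sheds 205 req/s: no online neighbours, lost.
No further crashes.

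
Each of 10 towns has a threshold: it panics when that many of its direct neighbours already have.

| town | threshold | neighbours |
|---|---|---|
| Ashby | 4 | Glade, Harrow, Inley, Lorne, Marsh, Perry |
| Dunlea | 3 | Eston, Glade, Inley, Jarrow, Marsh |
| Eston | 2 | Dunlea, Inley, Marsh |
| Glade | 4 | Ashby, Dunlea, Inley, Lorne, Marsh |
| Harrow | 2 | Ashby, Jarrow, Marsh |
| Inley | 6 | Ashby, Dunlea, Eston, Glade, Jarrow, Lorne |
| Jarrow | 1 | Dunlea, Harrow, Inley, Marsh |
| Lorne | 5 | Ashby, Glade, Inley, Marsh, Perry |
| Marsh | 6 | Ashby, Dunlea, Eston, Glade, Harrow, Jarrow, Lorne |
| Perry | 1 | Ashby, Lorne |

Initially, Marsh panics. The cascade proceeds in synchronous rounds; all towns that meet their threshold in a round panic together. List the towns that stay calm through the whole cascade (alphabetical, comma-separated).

Ashby, Dunlea, Eston, Glade, Inley, Lorne, Perry

Round 1 — Marsh panics (initial).
Round 2 — checking thresholds:
  Ashby: 1 of 6 neighbours < 4, not yet.
  Dunlea: 1 of 5 neighbours < 3, not yet.
  Eston: 1 of 3 neighbours < 2, not yet.
  Glade: 1 of 5 neighbours < 4, not yet.
  Harrow: 1 of 3 neighbours < 2, not yet.
  Jarrow: 1 of 4 neighbours ≥ 1, panics.
  Lorne: 1 of 5 neighbours < 5, not yet.
Round 3 — checking thresholds:
  Ashby: 1 of 6 neighbours < 4, not yet.
  Dunlea: 2 of 5 neighbours < 3, not yet.
  Eston: 1 of 3 neighbours < 2, not yet.
  Glade: 1 of 5 neighbours < 4, not yet.
  Harrow: 2 of 3 neighbours ≥ 2, panics.
  Inley: 1 of 6 neighbours < 6, not yet.
  Lorne: 1 of 5 neighbours < 5, not yet.
Round 4 — no new panics; cascade stops.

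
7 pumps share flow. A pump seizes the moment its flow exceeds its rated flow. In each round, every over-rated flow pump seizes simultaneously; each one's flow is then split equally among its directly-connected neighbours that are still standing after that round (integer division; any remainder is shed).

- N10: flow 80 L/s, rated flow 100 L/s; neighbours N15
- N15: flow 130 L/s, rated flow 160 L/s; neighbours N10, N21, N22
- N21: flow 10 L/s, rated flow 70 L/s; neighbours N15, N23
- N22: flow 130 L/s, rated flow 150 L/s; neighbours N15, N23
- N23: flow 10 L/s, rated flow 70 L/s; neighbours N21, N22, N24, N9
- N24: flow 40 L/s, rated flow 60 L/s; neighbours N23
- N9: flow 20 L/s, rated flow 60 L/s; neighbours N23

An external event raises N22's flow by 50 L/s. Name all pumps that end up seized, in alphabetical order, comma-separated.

Round 1 — N22 at 180 > 150. N22 seizes.
  N22 sheds 180 L/s to N15, N23: 90 each.
    N15: 130+90 = 220 > 160
    N23: 10+90 = 100 > 70
Round 2 — N15, N23 seize.
  N15 sheds 220 L/s to N10, N21: 110 each.
    N10: 80+110 = 190 > 100
    N21: 10+110 = 120 > 70
  N23 sheds 100 L/s to N21, N24, N9: 33 each (1 lost).
    N21: 120+33 = 153 > 70
    N24: 40+33 = 73 > 60
    N9: 20+33 = 53 ≤ 60
Round 3 — N10, N21, N24 seize.
  N10 sheds 190 L/s: no online neighbours, lost.
  N21 sheds 153 L/s: no online neighbours, lost.
  N24 sheds 73 L/s: no online neighbours, lost.
No further seizures.

N10, N15, N21, N22, N23, N24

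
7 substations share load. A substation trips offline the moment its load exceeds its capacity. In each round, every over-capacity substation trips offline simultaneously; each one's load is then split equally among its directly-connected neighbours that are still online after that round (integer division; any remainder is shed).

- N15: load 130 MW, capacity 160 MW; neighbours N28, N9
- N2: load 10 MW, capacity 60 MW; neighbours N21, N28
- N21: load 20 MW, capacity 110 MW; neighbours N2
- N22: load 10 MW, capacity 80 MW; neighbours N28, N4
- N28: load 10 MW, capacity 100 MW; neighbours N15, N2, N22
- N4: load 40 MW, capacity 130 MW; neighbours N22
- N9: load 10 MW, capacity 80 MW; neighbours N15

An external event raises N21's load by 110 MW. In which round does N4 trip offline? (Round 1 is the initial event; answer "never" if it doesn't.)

Round 1 — N21 at 130 > 110. N21 trips offline.
  N21 sheds 130 MW to N2: 130 each.
    N2: 10+130 = 140 > 60
Round 2 — N2 trips offline.
  N2 sheds 140 MW to N28: 140 each.
    N28: 10+140 = 150 > 100
Round 3 — N28 trips offline.
  N28 sheds 150 MW to N15, N22: 75 each.
    N15: 130+75 = 205 > 160
    N22: 10+75 = 85 > 80
Round 4 — N15, N22 trip offline.
  N15 sheds 205 MW to N9: 205 each.
    N9: 10+205 = 215 > 80
  N22 sheds 85 MW to N4: 85 each.
    N4: 40+85 = 125 ≤ 130
Round 5 — N9 trips offline.
  N9 sheds 215 MW: no online neighbours, lost.
No further trips.

never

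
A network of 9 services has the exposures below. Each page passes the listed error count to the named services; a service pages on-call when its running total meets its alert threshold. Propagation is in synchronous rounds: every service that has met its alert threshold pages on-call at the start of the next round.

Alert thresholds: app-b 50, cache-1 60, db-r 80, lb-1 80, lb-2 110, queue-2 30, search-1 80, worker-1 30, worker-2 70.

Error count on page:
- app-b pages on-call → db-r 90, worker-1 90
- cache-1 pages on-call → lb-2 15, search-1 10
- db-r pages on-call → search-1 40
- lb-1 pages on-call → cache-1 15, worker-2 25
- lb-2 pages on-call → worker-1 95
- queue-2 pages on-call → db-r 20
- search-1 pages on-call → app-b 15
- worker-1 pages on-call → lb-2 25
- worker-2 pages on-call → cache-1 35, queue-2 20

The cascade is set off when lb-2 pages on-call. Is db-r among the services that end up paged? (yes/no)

no

Round 1 — lb-2 pages on-call (initial).
  worker-1: +95 → 95 ≥ 30
Round 2 — worker-1 pages on-call.
No further pages.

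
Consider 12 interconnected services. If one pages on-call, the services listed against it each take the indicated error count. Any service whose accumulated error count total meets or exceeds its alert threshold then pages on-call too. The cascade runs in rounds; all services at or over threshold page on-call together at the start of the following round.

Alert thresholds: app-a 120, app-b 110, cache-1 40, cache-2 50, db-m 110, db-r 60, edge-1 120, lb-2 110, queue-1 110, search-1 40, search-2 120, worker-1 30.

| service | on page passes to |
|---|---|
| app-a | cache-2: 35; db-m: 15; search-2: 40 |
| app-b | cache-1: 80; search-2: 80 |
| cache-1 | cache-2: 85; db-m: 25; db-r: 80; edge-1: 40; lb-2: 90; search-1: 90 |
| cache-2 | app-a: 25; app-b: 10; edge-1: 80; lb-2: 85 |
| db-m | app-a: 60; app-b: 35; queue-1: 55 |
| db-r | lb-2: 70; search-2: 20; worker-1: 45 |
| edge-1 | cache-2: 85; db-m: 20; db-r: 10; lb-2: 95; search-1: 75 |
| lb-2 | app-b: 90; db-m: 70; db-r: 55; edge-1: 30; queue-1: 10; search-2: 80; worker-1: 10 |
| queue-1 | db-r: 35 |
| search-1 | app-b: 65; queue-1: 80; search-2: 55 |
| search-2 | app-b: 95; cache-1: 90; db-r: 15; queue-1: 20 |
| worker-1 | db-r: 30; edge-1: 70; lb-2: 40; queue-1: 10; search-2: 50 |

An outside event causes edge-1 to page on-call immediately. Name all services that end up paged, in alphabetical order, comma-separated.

app-b, cache-1, cache-2, db-m, db-r, edge-1, lb-2, queue-1, search-1, search-2, worker-1

Round 1 — edge-1 pages on-call (initial).
  cache-2: +85 → 85 ≥ 50
  db-m: +20 → 20 < 110
  db-r: +10 → 10 < 60
  lb-2: +95 → 95 < 110
  search-1: +75 → 75 ≥ 40
Round 2 — cache-2, search-1 page on-call.
  app-a: +25 → 25 < 120
  app-b: +10+65 → 75 < 110
  lb-2: +85 → 180 ≥ 110
  queue-1: +80 → 80 < 110
  search-2: +55 → 55 < 120
Round 3 — lb-2 pages on-call.
  app-b: +90 → 165 ≥ 110
  db-m: +70 → 90 < 110
  db-r: +55 → 65 ≥ 60
  queue-1: +10 → 90 < 110
  search-2: +80 → 135 ≥ 120
  worker-1: +10 → 10 < 30
Round 4 — app-b, db-r, search-2 page on-call.
  cache-1: +80+90 → 170 ≥ 40
  queue-1: +20 → 110 ≥ 110
  worker-1: +45 → 55 ≥ 30
Round 5 — cache-1, queue-1, worker-1 page on-call.
  db-m: +25 → 115 ≥ 110
Round 6 — db-m pages on-call.
  app-a: +60 → 85 < 120
No further pages.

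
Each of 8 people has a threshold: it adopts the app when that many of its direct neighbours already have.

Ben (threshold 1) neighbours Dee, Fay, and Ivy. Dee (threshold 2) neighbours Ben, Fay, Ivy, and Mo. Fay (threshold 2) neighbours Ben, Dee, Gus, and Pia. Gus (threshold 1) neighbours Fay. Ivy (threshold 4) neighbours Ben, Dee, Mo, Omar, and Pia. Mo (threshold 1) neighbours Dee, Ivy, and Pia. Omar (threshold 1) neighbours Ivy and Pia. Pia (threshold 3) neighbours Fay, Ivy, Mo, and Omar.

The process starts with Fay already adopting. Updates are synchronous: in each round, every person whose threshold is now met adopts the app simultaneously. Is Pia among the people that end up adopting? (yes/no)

Round 1 — Fay adopts the app (initial).
Round 2 — checking thresholds:
  Ben: 1 of 3 neighbours ≥ 1, adopts the app.
  Dee: 1 of 4 neighbours < 2, not yet.
  Gus: 1 of 1 neighbours ≥ 1, adopts the app.
  Pia: 1 of 4 neighbours < 3, not yet.
Round 3 — checking thresholds:
  Dee: 2 of 4 neighbours ≥ 2, adopts the app.
  Ivy: 1 of 5 neighbours < 4, not yet.
  Pia: 1 of 4 neighbours < 3, not yet.
Round 4 — checking thresholds:
  Ivy: 2 of 5 neighbours < 4, not yet.
  Mo: 1 of 3 neighbours ≥ 1, adopts the app.
  Pia: 1 of 4 neighbours < 3, not yet.
Round 5 — no new adoptions; cascade stops.

no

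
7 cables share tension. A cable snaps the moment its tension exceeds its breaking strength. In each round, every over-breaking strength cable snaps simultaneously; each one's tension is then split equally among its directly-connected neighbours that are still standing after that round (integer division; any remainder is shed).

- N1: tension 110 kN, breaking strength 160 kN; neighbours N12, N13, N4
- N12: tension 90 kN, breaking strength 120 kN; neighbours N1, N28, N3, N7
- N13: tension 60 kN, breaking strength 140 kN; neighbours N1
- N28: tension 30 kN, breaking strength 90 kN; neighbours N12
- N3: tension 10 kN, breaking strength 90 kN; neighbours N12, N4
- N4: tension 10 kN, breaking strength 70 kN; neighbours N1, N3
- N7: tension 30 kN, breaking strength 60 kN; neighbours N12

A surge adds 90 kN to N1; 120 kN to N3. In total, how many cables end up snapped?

Round 1 — N1 at 200 > 160; N3 at 130 > 90. N1, N3 snap.
  N1 sheds 200 kN to N12, N13, N4: 66 each (2 lost).
    N12: 90+66 = 156 > 120
    N13: 60+66 = 126 ≤ 140
    N4: 10+66 = 76 > 70
  N3 sheds 130 kN to N12, N4: 65 each.
    N12: 156+65 = 221 > 120
    N4: 76+65 = 141 > 70
Round 2 — N12, N4 snap.
  N12 sheds 221 kN to N28, N7: 110 each (1 lost).
    N28: 30+110 = 140 > 90
    N7: 30+110 = 140 > 60
  N4 sheds 141 kN: no online neighbours, lost.
Round 3 — N28, N7 snap.
  N28 sheds 140 kN: no online neighbours, lost.
  N7 sheds 140 kN: no online neighbours, lost.
No further breaks.

6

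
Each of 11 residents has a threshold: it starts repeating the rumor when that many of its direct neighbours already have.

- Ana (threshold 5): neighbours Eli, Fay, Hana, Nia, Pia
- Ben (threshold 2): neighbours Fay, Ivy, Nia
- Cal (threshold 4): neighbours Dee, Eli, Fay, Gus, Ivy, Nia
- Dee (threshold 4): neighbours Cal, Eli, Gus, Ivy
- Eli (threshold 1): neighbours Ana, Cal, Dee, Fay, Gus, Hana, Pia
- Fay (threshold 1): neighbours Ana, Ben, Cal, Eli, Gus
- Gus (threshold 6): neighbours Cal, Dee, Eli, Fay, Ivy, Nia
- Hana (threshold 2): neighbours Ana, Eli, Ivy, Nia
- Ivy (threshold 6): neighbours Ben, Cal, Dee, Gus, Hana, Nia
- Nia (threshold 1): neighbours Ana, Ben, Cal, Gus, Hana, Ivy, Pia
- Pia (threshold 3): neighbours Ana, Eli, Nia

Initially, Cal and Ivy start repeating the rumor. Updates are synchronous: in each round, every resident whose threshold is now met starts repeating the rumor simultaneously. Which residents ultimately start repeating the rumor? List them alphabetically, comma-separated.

Ben, Cal, Eli, Fay, Hana, Ivy, Nia

Round 1 — Cal, Ivy start repeating the rumor (initial).
Round 2 — checking thresholds:
  Ben: 1 of 3 neighbours < 2, below threshold.
  Dee: 2 of 4 neighbours < 4, below threshold.
  Eli: 1 of 7 neighbours ≥ 1, starts repeating the rumor.
  Fay: 1 of 5 neighbours ≥ 1, starts repeating the rumor.
  Gus: 2 of 6 neighbours < 6, below threshold.
  Hana: 1 of 4 neighbours < 2, below threshold.
  Nia: 2 of 7 neighbours ≥ 1, starts repeating the rumor.
Round 3 — checking thresholds:
  Ana: 3 of 5 neighbours < 5, below threshold.
  Ben: 3 of 3 neighbours ≥ 2, starts repeating the rumor.
  Dee: 3 of 4 neighbours < 4, below threshold.
  Gus: 5 of 6 neighbours < 6, below threshold.
  Hana: 3 of 4 neighbours ≥ 2, starts repeating the rumor.
  Pia: 2 of 3 neighbours < 3, below threshold.
Round 4 — no new spreads; cascade stops.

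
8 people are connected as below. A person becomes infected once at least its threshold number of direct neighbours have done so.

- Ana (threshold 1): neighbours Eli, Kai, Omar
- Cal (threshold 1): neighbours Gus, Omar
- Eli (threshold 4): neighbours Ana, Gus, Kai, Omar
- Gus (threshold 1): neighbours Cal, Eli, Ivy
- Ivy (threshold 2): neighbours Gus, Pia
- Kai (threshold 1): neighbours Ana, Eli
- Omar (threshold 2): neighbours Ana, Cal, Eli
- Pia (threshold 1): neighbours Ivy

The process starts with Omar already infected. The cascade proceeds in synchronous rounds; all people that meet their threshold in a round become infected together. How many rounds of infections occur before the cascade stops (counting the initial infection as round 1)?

Round 1 — Omar becomes infected (initial).
Round 2 — checking thresholds:
  Ana: 1 of 3 neighbours ≥ 1, becomes infected.
  Cal: 1 of 2 neighbours ≥ 1, becomes infected.
  Eli: 1 of 4 neighbours < 4, holds.
Round 3 — checking thresholds:
  Eli: 2 of 4 neighbours < 4, holds.
  Gus: 1 of 3 neighbours ≥ 1, becomes infected.
  Kai: 1 of 2 neighbours ≥ 1, becomes infected.
Round 4 — checking thresholds:
  Eli: 4 of 4 neighbours ≥ 4, becomes infected.
  Ivy: 1 of 2 neighbours < 2, holds.
Round 5 — no new infections; cascade stops.

4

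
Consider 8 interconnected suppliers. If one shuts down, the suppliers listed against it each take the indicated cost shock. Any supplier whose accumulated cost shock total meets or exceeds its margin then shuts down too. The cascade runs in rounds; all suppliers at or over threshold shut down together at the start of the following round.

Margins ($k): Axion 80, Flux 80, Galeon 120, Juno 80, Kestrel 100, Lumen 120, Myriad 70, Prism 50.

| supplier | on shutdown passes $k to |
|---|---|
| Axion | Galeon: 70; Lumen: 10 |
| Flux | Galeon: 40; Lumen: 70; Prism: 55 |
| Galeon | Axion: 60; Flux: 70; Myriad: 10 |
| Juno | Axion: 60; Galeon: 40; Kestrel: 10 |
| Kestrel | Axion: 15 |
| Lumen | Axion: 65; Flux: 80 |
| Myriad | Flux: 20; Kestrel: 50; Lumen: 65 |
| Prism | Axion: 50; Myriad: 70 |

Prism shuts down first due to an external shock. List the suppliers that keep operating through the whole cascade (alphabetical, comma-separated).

Axion, Flux, Galeon, Juno, Kestrel, Lumen

Round 1 — Prism shuts down (initial).
  Axion: +50 → 50 < 80
  Myriad: +70 → 70 ≥ 70
Round 2 — Myriad shuts down.
  Flux: +20 → 20 < 80
  Kestrel: +50 → 50 < 100
  Lumen: +65 → 65 < 120
No further shutdowns.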